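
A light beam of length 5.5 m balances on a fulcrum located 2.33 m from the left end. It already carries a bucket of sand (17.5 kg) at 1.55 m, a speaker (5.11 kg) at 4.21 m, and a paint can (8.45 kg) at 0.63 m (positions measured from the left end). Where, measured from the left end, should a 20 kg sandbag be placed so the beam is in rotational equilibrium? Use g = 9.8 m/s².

Sum moments about the fulcrum (at 2.33 m from the left end) (the support reaction has zero arm there).
Bucket of sand: 17.5 × 9.8 = 171.5 N down at 1.55 m → arm 0.78 m, τ = 171.5 × 0.78 = 133.8 N·m counterclockwise.
Speaker: 5.11 × 9.8 = 50.08 N down at 4.21 m → arm 1.88 m, τ = 50.08 × 1.88 = 94.15 N·m clockwise.
Paint can: 8.45 × 9.8 = 82.81 N down at 0.63 m → arm 1.7 m, τ = 82.81 × 1.7 = 140.8 N·m counterclockwise.
Net moment of existing loads = 180.5 N·m counterclockwise.
The sandbag weighs 20 × 9.8 = 196 N and must supply an equal clockwise moment, so its lever arm about the fulcrum is 180.5 / 196 = 0.921 m.
That puts it at 2.33 + 0.921 = 3.25 m from the left end.

x ≈ 3.25 m from the left end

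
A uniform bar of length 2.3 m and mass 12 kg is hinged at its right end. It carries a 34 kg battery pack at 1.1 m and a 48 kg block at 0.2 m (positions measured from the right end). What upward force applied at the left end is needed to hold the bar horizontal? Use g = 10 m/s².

F ≈ 264 N

Sum moments about the right end (the unknown pivot reaction has zero arm there).
Beam weight: 12 × 10 = 120 N down at 1.15 m → arm 1.15 m, τ = 120 × 1.15 = 138 N·m counterclockwise.
Battery pack: 34 × 10 = 340 N down at 1.1 m → arm 1.1 m, τ = 340 × 1.1 = 374 N·m counterclockwise.
Block: 48 × 10 = 480 N down at 0.2 m → arm 0.2 m, τ = 480 × 0.2 = 96 N·m counterclockwise.
Net moment of the loads = 608 N·m counterclockwise.
The upward force F acts at the left end, arm 2.3 m, giving F × 2.3 clockwise.
Στ = 0 ⇒ F × 2.3 = 608 ⇒ F = 608 / 2.3 = 264 N.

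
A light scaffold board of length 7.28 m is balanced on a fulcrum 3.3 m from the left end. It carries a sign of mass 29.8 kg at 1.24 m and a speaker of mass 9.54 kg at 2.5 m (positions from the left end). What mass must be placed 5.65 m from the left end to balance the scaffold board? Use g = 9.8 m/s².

m ≈ 29.4 kg

About the fulcrum (at 3.3 m from the left end):
Sign: 29.8 × 9.8 = 292 N down at 1.24 m → arm 2.06 m, τ = 292 × 2.06 = 601.5 N·m counterclockwise.
Speaker: 9.54 × 9.8 = 93.49 N down at 2.5 m → arm 0.8 m, τ = 93.49 × 0.8 = 74.79 N·m counterclockwise.
Net moment of known loads = 676.3 N·m counterclockwise.
An unknown mass m at 5.65 m has arm 2.35 m; its moment is m·g·2.35 clockwise.
Στ = 0 ⇒ m × 9.8 × 2.35 = 676.3 ⇒ m = 676.3 / (9.8 × 2.35) = 29.4 kg.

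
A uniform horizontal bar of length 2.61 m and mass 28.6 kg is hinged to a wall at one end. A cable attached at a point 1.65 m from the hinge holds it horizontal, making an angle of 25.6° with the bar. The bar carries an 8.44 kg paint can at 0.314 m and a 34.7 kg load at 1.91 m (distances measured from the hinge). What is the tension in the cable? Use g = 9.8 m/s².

Take moments about the hinge.
Beam weight: 28.6 × 9.8 = 280.3 N down at 1.305 m → arm 1.305 m, τ = 280.3 × 1.305 = 365.8 N·m clockwise.
Paint can: 8.44 × 9.8 = 82.71 N down at 0.314 m → arm 0.314 m, τ = 82.71 × 0.314 = 25.97 N·m clockwise.
Load: 34.7 × 9.8 = 340.1 N down at 1.91 m → arm 1.91 m, τ = 340.1 × 1.91 = 649.6 N·m clockwise.
Total clockwise load moment = 1041 N·m.
The cable tension T acts at 1.65 m; only its component perpendicular to the bar, T sinθ, produces torque. sin 25.6° = 0.4321.
Balancing moments: T × 1.65 × 0.4321 = 1041, giving T = 1041 / 0.713 = 1460 N.

T ≈ 1460 N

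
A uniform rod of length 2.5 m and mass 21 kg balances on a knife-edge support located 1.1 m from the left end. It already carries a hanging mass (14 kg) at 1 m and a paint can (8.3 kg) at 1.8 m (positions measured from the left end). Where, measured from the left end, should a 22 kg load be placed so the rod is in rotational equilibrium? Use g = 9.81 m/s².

About the knife-edge support (at 1.1 m from the left end):
Beam weight: 21 × 9.81 = 206 N down at 1.25 m → arm 0.15 m, τ = 206 × 0.15 = 30.9 N·m clockwise.
Hanging mass: 14 × 9.81 = 137.3 N down at 1 m → arm 0.1 m, τ = 137.3 × 0.1 = 13.73 N·m counterclockwise.
Paint can: 8.3 × 9.81 = 81.42 N down at 1.8 m → arm 0.7 m, τ = 81.42 × 0.7 = 56.99 N·m clockwise.
Net moment of existing loads = 74.16 N·m clockwise.
The load weighs 22 × 9.81 = 215.8 N and must supply an equal counterclockwise moment, so its lever arm about the knife-edge support is 74.16 / 215.8 = 0.344 m.
That puts it at 1.1 − 0.344 = 0.756 m from the left end.

x ≈ 0.756 m from the left end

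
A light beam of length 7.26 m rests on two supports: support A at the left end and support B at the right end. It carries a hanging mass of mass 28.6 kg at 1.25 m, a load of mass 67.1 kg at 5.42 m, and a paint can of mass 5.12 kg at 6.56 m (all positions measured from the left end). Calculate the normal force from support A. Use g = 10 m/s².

R_A ≈ 412 N

Choose support B as the axis so its reaction then has zero moment arm.
Hanging mass: 28.6 × 10 = 286 N down at 1.25 m → arm 6.01 m, τ = 286 × 6.01 = 1719 N·m counterclockwise.
Load: 67.1 × 10 = 671 N down at 5.42 m → arm 1.84 m, τ = 671 × 1.84 = 1235 N·m counterclockwise.
Paint can: 5.12 × 10 = 51.2 N down at 6.56 m → arm 0.7 m, τ = 51.2 × 0.7 = 35.84 N·m counterclockwise.
Net load moment about support B = 2990 N·m counterclockwise.
Reaction R at support A is upward at 0 m, arm 7.26 m → moment R × 7.26 clockwise.
Στ = 0 ⇒ R × 7.26 = 2990 ⇒ R = 412 N.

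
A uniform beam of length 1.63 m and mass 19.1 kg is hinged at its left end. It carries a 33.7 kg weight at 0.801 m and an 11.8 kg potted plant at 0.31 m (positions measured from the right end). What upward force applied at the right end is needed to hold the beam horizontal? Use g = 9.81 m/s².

Choose the left end as the axis so the unknown pivot reaction has zero arm there.
Beam weight: 19.1 × 9.81 = 187.4 N down at 0.815 m → arm 0.815 m, τ = 187.4 × 0.815 = 152.7 N·m clockwise.
Weight: 33.7 × 9.81 = 330.6 N down at 0.801 m → arm 0.829 m, τ = 330.6 × 0.829 = 274.1 N·m clockwise.
Potted plant: 11.8 × 9.81 = 115.8 N down at 0.31 m → arm 1.32 m, τ = 115.8 × 1.32 = 152.9 N·m clockwise.
Net moment of the loads = 579.7 N·m clockwise.
The upward force F acts at the right end, arm 1.63 m, giving F × 1.63 counterclockwise.
Setting net torque to zero: F × 1.63 = 579.7 → F = 579.7 / 1.63 = 356 N.

F ≈ 356 N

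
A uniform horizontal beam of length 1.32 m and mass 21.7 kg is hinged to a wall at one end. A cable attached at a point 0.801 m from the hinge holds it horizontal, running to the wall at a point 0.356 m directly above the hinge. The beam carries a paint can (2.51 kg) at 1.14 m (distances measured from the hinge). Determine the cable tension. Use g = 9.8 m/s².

T ≈ 518 N

Taking torques about the hinge:
Beam weight: 21.7 × 9.8 = 212.7 N down at 0.66 m → arm 0.66 m, τ = 212.7 × 0.66 = 140.4 N·m clockwise.
Paint can: 2.51 × 9.8 = 24.6 N down at 1.14 m → arm 1.14 m, τ = 24.6 × 1.14 = 28.04 N·m clockwise.
Total clockwise load moment = 168.4 N·m.
The cable tension T acts at 0.801 m; only its component perpendicular to the beam, T sinθ, produces torque. sinθ = h/√(h²+d²) = 0.356/√(0.356²+0.801²) = 0.4061.
For rotational equilibrium, T × 0.801 × 0.4061 = 168.4, so T = 168.4 / 0.3253 = 518 N.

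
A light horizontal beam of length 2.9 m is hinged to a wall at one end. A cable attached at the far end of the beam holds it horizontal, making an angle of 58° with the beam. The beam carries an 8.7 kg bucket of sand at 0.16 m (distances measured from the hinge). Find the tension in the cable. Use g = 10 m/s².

Taking torques about the hinge:
Bucket of sand: 8.7 × 10 = 87 N down at 0.16 m → arm 0.16 m, τ = 87 × 0.16 = 13.92 N·m clockwise.
Total clockwise load moment = 13.92 N·m.
The cable tension T acts at 2.9 m; only its component perpendicular to the beam, T sinθ, produces torque. sin 58° = 0.848.
Στ = 0 ⇒ T × 2.9 × 0.848 = 13.92 ⇒ T = 13.92 / 2.459 = 5.66 N.

T ≈ 5.66 N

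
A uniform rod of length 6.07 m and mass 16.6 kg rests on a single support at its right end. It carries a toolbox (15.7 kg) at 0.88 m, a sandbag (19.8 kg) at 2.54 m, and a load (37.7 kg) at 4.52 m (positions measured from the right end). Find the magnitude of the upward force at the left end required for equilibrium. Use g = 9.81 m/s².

Taking torques about the right end:
Beam weight: 16.6 × 9.81 = 162.8 N down at 3.035 m → arm 3.035 m, τ = 162.8 × 3.035 = 494.1 N·m counterclockwise.
Toolbox: 15.7 × 9.81 = 154 N down at 0.88 m → arm 0.88 m, τ = 154 × 0.88 = 135.5 N·m counterclockwise.
Sandbag: 19.8 × 9.81 = 194.2 N down at 2.54 m → arm 2.54 m, τ = 194.2 × 2.54 = 493.3 N·m counterclockwise.
Load: 37.7 × 9.81 = 369.8 N down at 4.52 m → arm 4.52 m, τ = 369.8 × 4.52 = 1671 N·m counterclockwise.
Net moment of the loads = 2794 N·m counterclockwise.
The upward force F acts at the left end, arm 6.07 m, giving F × 6.07 clockwise.
For rotational equilibrium, F × 6.07 = 2794, so F = 2794 / 6.07 = 460 N.

F ≈ 460 N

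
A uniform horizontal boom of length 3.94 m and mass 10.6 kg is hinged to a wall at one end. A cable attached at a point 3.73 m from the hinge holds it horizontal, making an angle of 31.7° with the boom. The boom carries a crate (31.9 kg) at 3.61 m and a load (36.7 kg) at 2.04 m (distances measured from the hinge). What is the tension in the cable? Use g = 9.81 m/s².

Choose the hinge as the axis so the unknown hinge reaction has zero arm there.
Beam weight: 10.6 × 9.81 = 104 N down at 1.97 m → arm 1.97 m, τ = 104 × 1.97 = 204.9 N·m clockwise.
Crate: 31.9 × 9.81 = 312.9 N down at 3.61 m → arm 3.61 m, τ = 312.9 × 3.61 = 1130 N·m clockwise.
Load: 36.7 × 9.81 = 360 N down at 2.04 m → arm 2.04 m, τ = 360 × 2.04 = 734.4 N·m clockwise.
Total clockwise load moment = 2069 N·m.
The cable tension T acts at 3.73 m; only its component perpendicular to the boom, T sinθ, produces torque. sin 31.7° = 0.5255.
Balancing moments: T × 3.73 × 0.5255 = 2069, giving T = 2069 / 1.96 = 1060 N.

T ≈ 1060 N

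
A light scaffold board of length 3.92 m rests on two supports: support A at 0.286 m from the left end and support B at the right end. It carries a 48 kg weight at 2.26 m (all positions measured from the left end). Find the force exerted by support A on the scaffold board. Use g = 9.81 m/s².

R_A ≈ 215 N

About support B:
Weight: 48 × 9.81 = 470.9 N down at 2.26 m → arm 1.66 m, τ = 470.9 × 1.66 = 781.7 N·m counterclockwise.
Net load moment about support B = 781.7 N·m counterclockwise.
Reaction R at support A is upward at 0.286 m, arm 3.634 m → moment R × 3.634 clockwise.
Setting net torque to zero: R × 3.634 = 781.7 → R = 215 N.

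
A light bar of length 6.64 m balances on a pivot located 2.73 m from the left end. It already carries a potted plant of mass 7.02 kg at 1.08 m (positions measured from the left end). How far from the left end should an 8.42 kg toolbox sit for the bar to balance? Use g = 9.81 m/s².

x ≈ 4.11 m from the left end

About the pivot (at 2.73 m from the left end):
Potted plant: 7.02 × 9.81 = 68.87 N down at 1.08 m → arm 1.65 m, τ = 68.87 × 1.65 = 113.6 N·m counterclockwise.
Net moment of existing loads = 113.6 N·m counterclockwise.
The toolbox weighs 8.42 × 9.81 = 82.6 N and must supply an equal clockwise moment, so its lever arm about the pivot is 113.6 / 82.6 = 1.38 m.
That puts it at 2.73 + 1.38 = 4.11 m from the left end.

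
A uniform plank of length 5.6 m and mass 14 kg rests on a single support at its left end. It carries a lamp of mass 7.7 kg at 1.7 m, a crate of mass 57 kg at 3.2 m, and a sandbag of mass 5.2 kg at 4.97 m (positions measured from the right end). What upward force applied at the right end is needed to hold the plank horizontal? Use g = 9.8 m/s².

Choose the left end as the axis so the unknown pivot reaction has zero arm there.
Beam weight: 14 × 9.8 = 137.2 N down at 2.8 m → arm 2.8 m, τ = 137.2 × 2.8 = 384.2 N·m clockwise.
Lamp: 7.7 × 9.8 = 75.46 N down at 1.7 m → arm 3.9 m, τ = 75.46 × 3.9 = 294.3 N·m clockwise.
Crate: 57 × 9.8 = 558.6 N down at 3.2 m → arm 2.4 m, τ = 558.6 × 2.4 = 1341 N·m clockwise.
Sandbag: 5.2 × 9.8 = 50.96 N down at 4.97 m → arm 0.63 m, τ = 50.96 × 0.63 = 32.1 N·m clockwise.
Net moment of the loads = 2052 N·m clockwise.
The upward force F acts at the right end, arm 5.6 m, giving F × 5.6 counterclockwise.
Balancing moments: F × 5.6 = 2052, giving F = 2052 / 5.6 = 366 N.

F ≈ 366 N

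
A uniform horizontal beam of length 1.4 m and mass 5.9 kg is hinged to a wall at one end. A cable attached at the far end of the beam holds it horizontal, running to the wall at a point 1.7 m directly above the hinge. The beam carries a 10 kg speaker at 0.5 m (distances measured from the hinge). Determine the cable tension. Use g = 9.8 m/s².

Sum moments about the hinge (the unknown hinge reaction has zero arm there).
Beam weight: 5.9 × 9.8 = 57.82 N down at 0.7 m → arm 0.7 m, τ = 57.82 × 0.7 = 40.47 N·m clockwise.
Speaker: 10 × 9.8 = 98 N down at 0.5 m → arm 0.5 m, τ = 98 × 0.5 = 49 N·m clockwise.
Total clockwise load moment = 89.47 N·m.
The cable tension T acts at 1.4 m; only its component perpendicular to the beam, T sinθ, produces torque. sinθ = h/√(h²+d²) = 1.7/√(1.7²+1.4²) = 0.7719.
Setting net torque to zero: T × 1.4 × 0.7719 = 89.47 → T = 89.47 / 1.081 = 82.8 N.

T ≈ 82.8 N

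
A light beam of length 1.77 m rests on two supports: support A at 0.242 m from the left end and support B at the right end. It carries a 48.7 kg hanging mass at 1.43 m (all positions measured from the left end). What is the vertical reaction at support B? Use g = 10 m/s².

Take moments about support A.
Hanging mass: 48.7 × 10 = 487 N down at 1.43 m → arm 1.188 m, τ = 487 × 1.188 = 578.6 N·m clockwise.
Net load moment about support A = 578.6 N·m clockwise.
Reaction R at support B is upward at 1.77 m, arm 1.528 m → moment R × 1.528 counterclockwise.
Setting net torque to zero: R × 1.528 = 578.6 → R = 379 N.

R_B ≈ 379 N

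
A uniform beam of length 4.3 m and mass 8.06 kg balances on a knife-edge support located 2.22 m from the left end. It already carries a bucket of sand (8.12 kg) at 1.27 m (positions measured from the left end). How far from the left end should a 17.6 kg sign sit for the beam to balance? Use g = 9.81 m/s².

x ≈ 2.69 m from the left end

About the knife-edge support (at 2.22 m from the left end):
Beam weight: 8.06 × 9.81 = 79.07 N down at 2.15 m → arm 0.07 m, τ = 79.07 × 0.07 = 5.535 N·m counterclockwise.
Bucket of sand: 8.12 × 9.81 = 79.66 N down at 1.27 m → arm 0.95 m, τ = 79.66 × 0.95 = 75.68 N·m counterclockwise.
Net moment of existing loads = 81.22 N·m counterclockwise.
The sign weighs 17.6 × 9.81 = 172.7 N and must supply an equal clockwise moment, so its lever arm about the knife-edge support is 81.22 / 172.7 = 0.47 m.
That puts it at 2.22 + 0.47 = 2.69 m from the left end.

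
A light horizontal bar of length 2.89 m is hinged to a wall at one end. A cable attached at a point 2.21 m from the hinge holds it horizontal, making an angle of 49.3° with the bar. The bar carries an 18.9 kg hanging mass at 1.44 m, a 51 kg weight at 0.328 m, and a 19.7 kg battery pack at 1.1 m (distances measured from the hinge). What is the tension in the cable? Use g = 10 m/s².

Taking torques about the hinge:
Hanging mass: 18.9 × 10 = 189 N down at 1.44 m → arm 1.44 m, τ = 189 × 1.44 = 272.2 N·m clockwise.
Weight: 51 × 10 = 510 N down at 0.328 m → arm 0.328 m, τ = 510 × 0.328 = 167.3 N·m clockwise.
Battery pack: 19.7 × 10 = 197 N down at 1.1 m → arm 1.1 m, τ = 197 × 1.1 = 216.7 N·m clockwise.
Total clockwise load moment = 656.2 N·m.
The cable tension T acts at 2.21 m; only its component perpendicular to the bar, T sinθ, produces torque. sin 49.3° = 0.7581.
Στ = 0 ⇒ T × 2.21 × 0.7581 = 656.2 ⇒ T = 656.2 / 1.675 = 392 N.

T ≈ 392 N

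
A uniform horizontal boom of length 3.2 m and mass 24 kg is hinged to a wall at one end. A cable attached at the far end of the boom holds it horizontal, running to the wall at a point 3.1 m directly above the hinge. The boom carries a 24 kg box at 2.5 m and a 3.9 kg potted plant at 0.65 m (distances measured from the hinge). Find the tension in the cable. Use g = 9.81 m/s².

About the hinge:
Beam weight: 24 × 9.81 = 235.4 N down at 1.6 m → arm 1.6 m, τ = 235.4 × 1.6 = 376.6 N·m clockwise.
Box: 24 × 9.81 = 235.4 N down at 2.5 m → arm 2.5 m, τ = 235.4 × 2.5 = 588.5 N·m clockwise.
Potted plant: 3.9 × 9.81 = 38.26 N down at 0.65 m → arm 0.65 m, τ = 38.26 × 0.65 = 24.87 N·m clockwise.
Total clockwise load moment = 990 N·m.
The cable tension T acts at 3.2 m; only its component perpendicular to the boom, T sinθ, produces torque. sinθ = h/√(h²+d²) = 3.1/√(3.1²+3.2²) = 0.6958.
Setting net torque to zero: T × 3.2 × 0.6958 = 990 → T = 990 / 2.227 = 445 N.

T ≈ 445 N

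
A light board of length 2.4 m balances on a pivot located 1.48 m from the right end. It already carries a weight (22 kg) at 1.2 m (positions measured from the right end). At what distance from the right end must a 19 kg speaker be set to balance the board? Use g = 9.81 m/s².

Take moments about the pivot (at 1.48 m from the right end).
Weight: 22 × 9.81 = 215.8 N down at 1.2 m → arm 0.28 m, τ = 215.8 × 0.28 = 60.42 N·m clockwise.
Net moment of existing loads = 60.42 N·m clockwise.
The speaker weighs 19 × 9.81 = 186.4 N and must supply an equal counterclockwise moment, so its lever arm about the pivot is 60.42 / 186.4 = 0.324 m.
That puts it at 1.48 + 0.324 = 1.8 m from the right end.

x ≈ 1.8 m from the right end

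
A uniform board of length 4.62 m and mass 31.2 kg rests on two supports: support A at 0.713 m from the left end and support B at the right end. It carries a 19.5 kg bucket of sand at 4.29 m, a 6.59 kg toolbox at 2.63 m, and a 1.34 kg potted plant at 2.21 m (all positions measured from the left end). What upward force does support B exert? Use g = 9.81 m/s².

Taking torques about support A:
Beam weight: 31.2 × 9.81 = 306.1 N down at 2.31 m → arm 1.597 m, τ = 306.1 × 1.597 = 488.8 N·m clockwise.
Bucket of sand: 19.5 × 9.81 = 191.3 N down at 4.29 m → arm 3.577 m, τ = 191.3 × 3.577 = 684.3 N·m clockwise.
Toolbox: 6.59 × 9.81 = 64.65 N down at 2.63 m → arm 1.917 m, τ = 64.65 × 1.917 = 123.9 N·m clockwise.
Potted plant: 1.34 × 9.81 = 13.15 N down at 2.21 m → arm 1.497 m, τ = 13.15 × 1.497 = 19.69 N·m clockwise.
Net load moment about support A = 1317 N·m clockwise.
Reaction R at support B is upward at 4.62 m, arm 3.907 m → moment R × 3.907 counterclockwise.
For rotational equilibrium, R × 3.907 = 1317, so R = 337 N.

R_B ≈ 337 N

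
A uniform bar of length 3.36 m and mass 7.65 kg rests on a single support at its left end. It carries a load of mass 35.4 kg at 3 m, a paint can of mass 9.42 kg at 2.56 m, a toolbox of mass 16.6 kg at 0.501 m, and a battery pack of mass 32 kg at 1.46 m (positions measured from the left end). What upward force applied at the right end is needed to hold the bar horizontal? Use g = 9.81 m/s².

About the left end:
Beam weight: 7.65 × 9.81 = 75.05 N down at 1.68 m → arm 1.68 m, τ = 75.05 × 1.68 = 126.1 N·m clockwise.
Load: 35.4 × 9.81 = 347.3 N down at 3 m → arm 3 m, τ = 347.3 × 3 = 1042 N·m clockwise.
Paint can: 9.42 × 9.81 = 92.41 N down at 2.56 m → arm 2.56 m, τ = 92.41 × 2.56 = 236.6 N·m clockwise.
Toolbox: 16.6 × 9.81 = 162.8 N down at 0.501 m → arm 0.501 m, τ = 162.8 × 0.501 = 81.56 N·m clockwise.
Battery pack: 32 × 9.81 = 313.9 N down at 1.46 m → arm 1.46 m, τ = 313.9 × 1.46 = 458.3 N·m clockwise.
Net moment of the loads = 1945 N·m clockwise.
The upward force F acts at the right end, arm 3.36 m, giving F × 3.36 counterclockwise.
Balancing moments: F × 3.36 = 1945, giving F = 1945 / 3.36 = 579 N.

F ≈ 579 N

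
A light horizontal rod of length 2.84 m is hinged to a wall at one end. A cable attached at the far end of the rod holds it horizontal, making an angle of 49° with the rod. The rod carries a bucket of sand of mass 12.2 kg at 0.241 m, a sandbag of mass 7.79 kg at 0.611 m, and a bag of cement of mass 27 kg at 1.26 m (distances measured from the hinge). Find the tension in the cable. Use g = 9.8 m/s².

Taking torques about the hinge:
Bucket of sand: 12.2 × 9.8 = 119.6 N down at 0.241 m → arm 0.241 m, τ = 119.6 × 0.241 = 28.82 N·m clockwise.
Sandbag: 7.79 × 9.8 = 76.34 N down at 0.611 m → arm 0.611 m, τ = 76.34 × 0.611 = 46.64 N·m clockwise.
Bag of cement: 27 × 9.8 = 264.6 N down at 1.26 m → arm 1.26 m, τ = 264.6 × 1.26 = 333.4 N·m clockwise.
Total clockwise load moment = 408.9 N·m.
The cable tension T acts at 2.84 m; only its component perpendicular to the rod, T sinθ, produces torque. sin 49° = 0.7547.
Στ = 0 ⇒ T × 2.84 × 0.7547 = 408.9 ⇒ T = 408.9 / 2.143 = 191 N.

T ≈ 191 N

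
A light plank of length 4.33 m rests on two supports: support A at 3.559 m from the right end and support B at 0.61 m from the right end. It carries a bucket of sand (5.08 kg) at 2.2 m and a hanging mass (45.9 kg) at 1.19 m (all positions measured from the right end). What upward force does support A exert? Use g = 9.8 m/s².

R_A ≈ 115 N

Take moments about support B.
Bucket of sand: 5.08 × 9.8 = 49.78 N down at 2.2 m → arm 1.59 m, τ = 49.78 × 1.59 = 79.15 N·m counterclockwise.
Hanging mass: 45.9 × 9.8 = 449.8 N down at 1.19 m → arm 0.58 m, τ = 449.8 × 0.58 = 260.9 N·m counterclockwise.
Net load moment about support B = 340 N·m counterclockwise.
Reaction R at support A is upward at 3.559 m, arm 2.949 m → moment R × 2.949 clockwise.
Balancing moments: R × 2.949 = 340, giving R = 115 N.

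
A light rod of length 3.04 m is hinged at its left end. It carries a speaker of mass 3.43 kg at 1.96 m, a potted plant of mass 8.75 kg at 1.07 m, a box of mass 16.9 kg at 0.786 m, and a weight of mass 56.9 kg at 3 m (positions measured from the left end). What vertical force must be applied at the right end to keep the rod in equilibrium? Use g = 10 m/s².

Take moments about the left end.
Speaker: 3.43 × 10 = 34.3 N down at 1.96 m → arm 1.96 m, τ = 34.3 × 1.96 = 67.23 N·m clockwise.
Potted plant: 8.75 × 10 = 87.5 N down at 1.07 m → arm 1.07 m, τ = 87.5 × 1.07 = 93.62 N·m clockwise.
Box: 16.9 × 10 = 169 N down at 0.786 m → arm 0.786 m, τ = 169 × 0.786 = 132.8 N·m clockwise.
Weight: 56.9 × 10 = 569 N down at 3 m → arm 3 m, τ = 569 × 3 = 1707 N·m clockwise.
Net moment of the loads = 2001 N·m clockwise.
The upward force F acts at the right end, arm 3.04 m, giving F × 3.04 counterclockwise.
For rotational equilibrium, F × 3.04 = 2001, so F = 2001 / 3.04 = 658 N.

F ≈ 658 N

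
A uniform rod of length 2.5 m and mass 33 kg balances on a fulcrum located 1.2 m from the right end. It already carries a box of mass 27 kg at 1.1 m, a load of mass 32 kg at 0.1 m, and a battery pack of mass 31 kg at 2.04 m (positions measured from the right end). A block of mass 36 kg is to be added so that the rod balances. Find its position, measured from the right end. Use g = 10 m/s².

x ≈ 1.48 m from the right end

Taking torques about the fulcrum (at 1.2 m from the right end):
Beam weight: 33 × 10 = 330 N down at 1.25 m → arm 0.05 m, τ = 330 × 0.05 = 16.5 N·m counterclockwise.
Box: 27 × 10 = 270 N down at 1.1 m → arm 0.1 m, τ = 270 × 0.1 = 27 N·m clockwise.
Load: 32 × 10 = 320 N down at 0.1 m → arm 1.1 m, τ = 320 × 1.1 = 352 N·m clockwise.
Battery pack: 31 × 10 = 310 N down at 2.04 m → arm 0.84 m, τ = 310 × 0.84 = 260.4 N·m counterclockwise.
Net moment of existing loads = 102.1 N·m clockwise.
The block weighs 36 × 10 = 360 N and must supply an equal counterclockwise moment, so its lever arm about the fulcrum is 102.1 / 360 = 0.284 m.
That puts it at 1.2 + 0.284 = 1.48 m from the right end.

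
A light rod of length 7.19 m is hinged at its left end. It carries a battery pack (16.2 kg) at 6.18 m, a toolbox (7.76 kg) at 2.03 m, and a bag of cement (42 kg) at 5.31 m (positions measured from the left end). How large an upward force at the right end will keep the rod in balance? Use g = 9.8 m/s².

F ≈ 462 N

Choose the left end as the axis so the unknown pivot reaction has zero arm there.
Battery pack: 16.2 × 9.8 = 158.8 N down at 6.18 m → arm 6.18 m, τ = 158.8 × 6.18 = 981.4 N·m clockwise.
Toolbox: 7.76 × 9.8 = 76.05 N down at 2.03 m → arm 2.03 m, τ = 76.05 × 2.03 = 154.4 N·m clockwise.
Bag of cement: 42 × 9.8 = 411.6 N down at 5.31 m → arm 5.31 m, τ = 411.6 × 5.31 = 2186 N·m clockwise.
Net moment of the loads = 3322 N·m clockwise.
The upward force F acts at the right end, arm 7.19 m, giving F × 7.19 counterclockwise.
Στ = 0 ⇒ F × 7.19 = 3322 ⇒ F = 3322 / 7.19 = 462 N.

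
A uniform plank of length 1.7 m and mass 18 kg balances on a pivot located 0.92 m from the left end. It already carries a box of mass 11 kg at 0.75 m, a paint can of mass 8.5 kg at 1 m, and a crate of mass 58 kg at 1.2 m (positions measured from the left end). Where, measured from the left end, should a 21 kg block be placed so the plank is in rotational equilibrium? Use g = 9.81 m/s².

x ≈ 0.263 m from the left end

Taking torques about the pivot (at 0.92 m from the left end):
Beam weight: 18 × 9.81 = 176.6 N down at 0.85 m → arm 0.07 m, τ = 176.6 × 0.07 = 12.36 N·m counterclockwise.
Box: 11 × 9.81 = 107.9 N down at 0.75 m → arm 0.17 m, τ = 107.9 × 0.17 = 18.34 N·m counterclockwise.
Paint can: 8.5 × 9.81 = 83.39 N down at 1 m → arm 0.08 m, τ = 83.39 × 0.08 = 6.671 N·m clockwise.
Crate: 58 × 9.81 = 569 N down at 1.2 m → arm 0.28 m, τ = 569 × 0.28 = 159.3 N·m clockwise.
Net moment of existing loads = 135.3 N·m clockwise.
The block weighs 21 × 9.81 = 206 N and must supply an equal counterclockwise moment, so its lever arm about the pivot is 135.3 / 206 = 0.657 m.
That puts it at 0.92 − 0.657 = 0.263 m from the left end.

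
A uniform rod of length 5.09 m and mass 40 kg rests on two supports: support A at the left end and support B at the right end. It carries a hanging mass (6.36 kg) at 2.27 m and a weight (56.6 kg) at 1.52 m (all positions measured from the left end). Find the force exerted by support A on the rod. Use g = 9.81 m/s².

Taking torques about support B:
Beam weight: 40 × 9.81 = 392.4 N down at 2.545 m → arm 2.545 m, τ = 392.4 × 2.545 = 998.7 N·m counterclockwise.
Hanging mass: 6.36 × 9.81 = 62.39 N down at 2.27 m → arm 2.82 m, τ = 62.39 × 2.82 = 175.9 N·m counterclockwise.
Weight: 56.6 × 9.81 = 555.2 N down at 1.52 m → arm 3.57 m, τ = 555.2 × 3.57 = 1982 N·m counterclockwise.
Net load moment about support B = 3157 N·m counterclockwise.
Reaction R at support A is upward at 0 m, arm 5.09 m → moment R × 5.09 clockwise.
Balancing moments: R × 5.09 = 3157, giving R = 620 N.

R_A ≈ 620 N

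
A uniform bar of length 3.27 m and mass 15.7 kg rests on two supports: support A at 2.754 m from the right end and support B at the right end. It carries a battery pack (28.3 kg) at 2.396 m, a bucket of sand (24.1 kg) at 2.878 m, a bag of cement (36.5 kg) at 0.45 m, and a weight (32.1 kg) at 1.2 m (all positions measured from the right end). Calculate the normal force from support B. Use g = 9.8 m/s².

Take moments about support A.
Beam weight: 15.7 × 9.8 = 153.9 N down at 1.635 m → arm 1.119 m, τ = 153.9 × 1.119 = 172.2 N·m clockwise.
Battery pack: 28.3 × 9.8 = 277.3 N down at 2.396 m → arm 0.358 m, τ = 277.3 × 0.358 = 99.27 N·m clockwise.
Bucket of sand: 24.1 × 9.8 = 236.2 N down at 2.878 m → arm 0.124 m, τ = 236.2 × 0.124 = 29.29 N·m counterclockwise.
Bag of cement: 36.5 × 9.8 = 357.7 N down at 0.45 m → arm 2.304 m, τ = 357.7 × 2.304 = 824.1 N·m clockwise.
Weight: 32.1 × 9.8 = 314.6 N down at 1.2 m → arm 1.554 m, τ = 314.6 × 1.554 = 488.9 N·m clockwise.
Net load moment about support A = 1555 N·m clockwise.
Reaction R at support B is upward at 0 m, arm 2.754 m → moment R × 2.754 counterclockwise.
Balancing moments: R × 2.754 = 1555, giving R = 565 N.

R_B ≈ 565 N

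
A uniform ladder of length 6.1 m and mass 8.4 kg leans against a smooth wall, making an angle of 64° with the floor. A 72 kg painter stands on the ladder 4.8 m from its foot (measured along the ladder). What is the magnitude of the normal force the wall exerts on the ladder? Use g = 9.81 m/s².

About the foot of the ladder:
Ladder weight 8.4×9.81 = 82.4 N acts at 3.05 m along the ladder; its horizontal arm is 3.05·cos64° = 1.337 m → τ = 110.2 N·m clockwise.
Painter: 72×9.81 = 706.3 N at 4.8 m → arm 2.104 m → τ = 1486 N·m clockwise.
Wall normal N acts horizontally at the top; its moment arm is the height L sinθ = 6.1·sin64° = 5.483 m, counterclockwise.
Balancing moments: N × 5.483 = 1596, giving N = 291 N.

N_wall ≈ 291 N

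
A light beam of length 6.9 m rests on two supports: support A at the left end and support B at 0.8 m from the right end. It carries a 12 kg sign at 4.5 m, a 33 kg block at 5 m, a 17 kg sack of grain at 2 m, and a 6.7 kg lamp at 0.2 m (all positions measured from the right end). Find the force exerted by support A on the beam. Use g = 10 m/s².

Choose support B as the axis so its reaction then has zero moment arm.
Sign: 12 × 10 = 120 N down at 4.5 m → arm 3.7 m, τ = 120 × 3.7 = 444 N·m counterclockwise.
Block: 33 × 10 = 330 N down at 5 m → arm 4.2 m, τ = 330 × 4.2 = 1386 N·m counterclockwise.
Sack of grain: 17 × 10 = 170 N down at 2 m → arm 1.2 m, τ = 170 × 1.2 = 204 N·m counterclockwise.
Lamp: 6.7 × 10 = 67 N down at 0.2 m → arm 0.6 m, τ = 67 × 0.6 = 40.2 N·m clockwise.
Net load moment about support B = 1994 N·m counterclockwise.
Reaction R at support A is upward at 6.9 m, arm 6.1 m → moment R × 6.1 clockwise.
Setting net torque to zero: R × 6.1 = 1994 → R = 327 N.

R_A ≈ 327 N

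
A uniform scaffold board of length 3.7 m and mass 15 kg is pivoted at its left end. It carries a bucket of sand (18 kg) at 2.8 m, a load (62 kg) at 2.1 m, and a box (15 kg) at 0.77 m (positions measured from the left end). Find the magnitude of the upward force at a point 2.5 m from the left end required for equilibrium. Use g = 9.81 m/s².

F ≈ 863 N

About the left end:
Beam weight: 15 × 9.81 = 147.2 N down at 1.85 m → arm 1.85 m, τ = 147.2 × 1.85 = 272.3 N·m clockwise.
Bucket of sand: 18 × 9.81 = 176.6 N down at 2.8 m → arm 2.8 m, τ = 176.6 × 2.8 = 494.5 N·m clockwise.
Load: 62 × 9.81 = 608.2 N down at 2.1 m → arm 2.1 m, τ = 608.2 × 2.1 = 1277 N·m clockwise.
Box: 15 × 9.81 = 147.2 N down at 0.77 m → arm 0.77 m, τ = 147.2 × 0.77 = 113.3 N·m clockwise.
Net moment of the loads = 2157 N·m clockwise.
The upward force F acts at a point 2.5 m from the left end, arm 2.5 m, giving F × 2.5 counterclockwise.
Στ = 0 ⇒ F × 2.5 = 2157 ⇒ F = 2157 / 2.5 = 863 N.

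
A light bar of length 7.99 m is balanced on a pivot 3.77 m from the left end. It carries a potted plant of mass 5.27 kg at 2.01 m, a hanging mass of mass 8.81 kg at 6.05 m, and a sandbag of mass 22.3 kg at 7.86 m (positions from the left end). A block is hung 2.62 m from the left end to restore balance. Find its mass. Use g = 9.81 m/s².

m ≈ 88.7 kg

Sum moments about the pivot (at 3.77 m from the left end) (the support reaction has zero arm there).
Potted plant: 5.27 × 9.81 = 51.7 N down at 2.01 m → arm 1.76 m, τ = 51.7 × 1.76 = 90.99 N·m counterclockwise.
Hanging mass: 8.81 × 9.81 = 86.43 N down at 6.05 m → arm 2.28 m, τ = 86.43 × 2.28 = 197.1 N·m clockwise.
Sandbag: 22.3 × 9.81 = 218.8 N down at 7.86 m → arm 4.09 m, τ = 218.8 × 4.09 = 894.9 N·m clockwise.
Net moment of known loads = 1001 N·m clockwise.
An unknown mass m at 2.62 m has arm 1.15 m; its moment is m·g·1.15 counterclockwise.
Στ = 0 ⇒ m × 9.81 × 1.15 = 1001 ⇒ m = 1001 / (9.81 × 1.15) = 88.7 kg.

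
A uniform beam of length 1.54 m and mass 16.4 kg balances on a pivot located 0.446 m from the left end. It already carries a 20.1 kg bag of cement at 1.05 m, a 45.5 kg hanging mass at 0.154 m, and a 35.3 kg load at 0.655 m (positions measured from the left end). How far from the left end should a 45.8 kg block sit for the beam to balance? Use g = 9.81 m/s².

About the pivot (at 0.446 m from the left end):
Beam weight: 16.4 × 9.81 = 160.9 N down at 0.77 m → arm 0.324 m, τ = 160.9 × 0.324 = 52.13 N·m clockwise.
Bag of cement: 20.1 × 9.81 = 197.2 N down at 1.05 m → arm 0.604 m, τ = 197.2 × 0.604 = 119.1 N·m clockwise.
Hanging mass: 45.5 × 9.81 = 446.4 N down at 0.154 m → arm 0.292 m, τ = 446.4 × 0.292 = 130.3 N·m counterclockwise.
Load: 35.3 × 9.81 = 346.3 N down at 0.655 m → arm 0.209 m, τ = 346.3 × 0.209 = 72.38 N·m clockwise.
Net moment of existing loads = 113.3 N·m clockwise.
The block weighs 45.8 × 9.81 = 449.3 N and must supply an equal counterclockwise moment, so its lever arm about the pivot is 113.3 / 449.3 = 0.252 m.
That puts it at 0.446 − 0.252 = 0.194 m from the left end.

x ≈ 0.194 m from the left end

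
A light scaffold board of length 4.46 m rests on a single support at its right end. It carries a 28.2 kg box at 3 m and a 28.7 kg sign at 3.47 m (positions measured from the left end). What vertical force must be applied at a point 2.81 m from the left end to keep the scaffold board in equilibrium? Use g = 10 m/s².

Sum moments about the right end (the unknown pivot reaction has zero arm there).
Box: 28.2 × 10 = 282 N down at 3 m → arm 1.46 m, τ = 282 × 1.46 = 411.7 N·m counterclockwise.
Sign: 28.7 × 10 = 287 N down at 3.47 m → arm 0.99 m, τ = 287 × 0.99 = 284.1 N·m counterclockwise.
Net moment of the loads = 695.8 N·m counterclockwise.
The upward force F acts at a point 2.81 m from the left end, arm 1.65 m, giving F × 1.65 clockwise.
Στ = 0 ⇒ F × 1.65 = 695.8 ⇒ F = 695.8 / 1.65 = 422 N.

F ≈ 422 N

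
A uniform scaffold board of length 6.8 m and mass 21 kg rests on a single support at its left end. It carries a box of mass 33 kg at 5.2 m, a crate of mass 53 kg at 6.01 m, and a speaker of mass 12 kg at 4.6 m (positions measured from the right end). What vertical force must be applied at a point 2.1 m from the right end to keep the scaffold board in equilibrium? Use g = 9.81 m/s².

F ≈ 402 N

Take moments about the left end.
Beam weight: 21 × 9.81 = 206 N down at 3.4 m → arm 3.4 m, τ = 206 × 3.4 = 700.4 N·m clockwise.
Box: 33 × 9.81 = 323.7 N down at 5.2 m → arm 1.6 m, τ = 323.7 × 1.6 = 517.9 N·m clockwise.
Crate: 53 × 9.81 = 519.9 N down at 6.01 m → arm 0.79 m, τ = 519.9 × 0.79 = 410.7 N·m clockwise.
Speaker: 12 × 9.81 = 117.7 N down at 4.6 m → arm 2.2 m, τ = 117.7 × 2.2 = 258.9 N·m clockwise.
Net moment of the loads = 1888 N·m clockwise.
The upward force F acts at a point 2.1 m from the right end, arm 4.7 m, giving F × 4.7 counterclockwise.
Setting net torque to zero: F × 4.7 = 1888 → F = 1888 / 4.7 = 402 N.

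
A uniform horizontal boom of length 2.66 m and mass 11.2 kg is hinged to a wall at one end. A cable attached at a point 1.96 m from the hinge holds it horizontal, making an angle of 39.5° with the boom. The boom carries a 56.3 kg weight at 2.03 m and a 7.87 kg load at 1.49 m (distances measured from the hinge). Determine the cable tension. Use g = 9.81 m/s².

Take moments about the hinge.
Beam weight: 11.2 × 9.81 = 109.9 N down at 1.33 m → arm 1.33 m, τ = 109.9 × 1.33 = 146.2 N·m clockwise.
Weight: 56.3 × 9.81 = 552.3 N down at 2.03 m → arm 2.03 m, τ = 552.3 × 2.03 = 1121 N·m clockwise.
Load: 7.87 × 9.81 = 77.2 N down at 1.49 m → arm 1.49 m, τ = 77.2 × 1.49 = 115 N·m clockwise.
Total clockwise load moment = 1382 N·m.
The cable tension T acts at 1.96 m; only its component perpendicular to the boom, T sinθ, produces torque. sin 39.5° = 0.6361.
Στ = 0 ⇒ T × 1.96 × 0.6361 = 1382 ⇒ T = 1382 / 1.247 = 1110 N.

T ≈ 1110 N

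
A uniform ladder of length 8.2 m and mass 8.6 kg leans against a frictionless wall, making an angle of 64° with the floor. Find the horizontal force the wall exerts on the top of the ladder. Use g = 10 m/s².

Choose the foot of the ladder as the axis so the floor normal and friction both act there and drop out.
Ladder weight 8.6×10 = 86 N acts at 4.1 m along the ladder; its horizontal arm is 4.1·cos64° = 1.797 m → τ = 154.5 N·m clockwise.
Wall normal N acts horizontally at the top; its moment arm is the height L sinθ = 8.2·sin64° = 7.37 m, counterclockwise.
Setting net torque to zero: N × 7.37 = 154.5 → N = 21 N.

N_wall ≈ 21 N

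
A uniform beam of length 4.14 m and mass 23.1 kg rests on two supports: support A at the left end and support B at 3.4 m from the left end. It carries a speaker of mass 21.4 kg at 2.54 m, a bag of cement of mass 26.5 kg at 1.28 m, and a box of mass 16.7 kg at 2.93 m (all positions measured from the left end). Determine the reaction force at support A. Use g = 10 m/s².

R_A ≈ 333 N

Choose support B as the axis so its reaction then has zero moment arm.
Beam weight: 23.1 × 10 = 231 N down at 2.07 m → arm 1.33 m, τ = 231 × 1.33 = 307.2 N·m counterclockwise.
Speaker: 21.4 × 10 = 214 N down at 2.54 m → arm 0.86 m, τ = 214 × 0.86 = 184 N·m counterclockwise.
Bag of cement: 26.5 × 10 = 265 N down at 1.28 m → arm 2.12 m, τ = 265 × 2.12 = 561.8 N·m counterclockwise.
Box: 16.7 × 10 = 167 N down at 2.93 m → arm 0.47 m, τ = 167 × 0.47 = 78.49 N·m counterclockwise.
Net load moment about support B = 1131 N·m counterclockwise.
Reaction R at support A is upward at 0 m, arm 3.4 m → moment R × 3.4 clockwise.
Στ = 0 ⇒ R × 3.4 = 1131 ⇒ R = 333 N.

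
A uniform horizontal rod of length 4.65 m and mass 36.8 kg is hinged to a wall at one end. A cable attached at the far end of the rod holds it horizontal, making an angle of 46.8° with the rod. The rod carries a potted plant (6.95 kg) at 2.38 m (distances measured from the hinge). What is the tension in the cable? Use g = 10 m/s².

Take moments about the hinge.
Beam weight: 36.8 × 10 = 368 N down at 2.325 m → arm 2.325 m, τ = 368 × 2.325 = 855.6 N·m clockwise.
Potted plant: 6.95 × 10 = 69.5 N down at 2.38 m → arm 2.38 m, τ = 69.5 × 2.38 = 165.4 N·m clockwise.
Total clockwise load moment = 1021 N·m.
The cable tension T acts at 4.65 m; only its component perpendicular to the rod, T sinθ, produces torque. sin 46.8° = 0.729.
For rotational equilibrium, T × 4.65 × 0.729 = 1021, so T = 1021 / 3.39 = 301 N.

T ≈ 301 N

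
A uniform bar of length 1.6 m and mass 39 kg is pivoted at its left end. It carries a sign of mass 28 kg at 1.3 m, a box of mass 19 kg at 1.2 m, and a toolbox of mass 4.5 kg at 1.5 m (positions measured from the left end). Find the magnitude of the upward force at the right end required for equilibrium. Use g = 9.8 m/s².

About the left end:
Beam weight: 39 × 9.8 = 382.2 N down at 0.8 m → arm 0.8 m, τ = 382.2 × 0.8 = 305.8 N·m clockwise.
Sign: 28 × 9.8 = 274.4 N down at 1.3 m → arm 1.3 m, τ = 274.4 × 1.3 = 356.7 N·m clockwise.
Box: 19 × 9.8 = 186.2 N down at 1.2 m → arm 1.2 m, τ = 186.2 × 1.2 = 223.4 N·m clockwise.
Toolbox: 4.5 × 9.8 = 44.1 N down at 1.5 m → arm 1.5 m, τ = 44.1 × 1.5 = 66.15 N·m clockwise.
Net moment of the loads = 952 N·m clockwise.
The upward force F acts at the right end, arm 1.6 m, giving F × 1.6 counterclockwise.
For rotational equilibrium, F × 1.6 = 952, so F = 952 / 1.6 = 595 N.

F ≈ 595 N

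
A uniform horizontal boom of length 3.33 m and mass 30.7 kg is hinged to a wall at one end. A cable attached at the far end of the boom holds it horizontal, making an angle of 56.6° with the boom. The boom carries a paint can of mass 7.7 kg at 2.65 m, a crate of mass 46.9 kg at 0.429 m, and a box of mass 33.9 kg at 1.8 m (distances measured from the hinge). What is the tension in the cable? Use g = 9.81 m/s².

Sum moments about the hinge (the unknown hinge reaction has zero arm there).
Beam weight: 30.7 × 9.81 = 301.2 N down at 1.665 m → arm 1.665 m, τ = 301.2 × 1.665 = 501.5 N·m clockwise.
Paint can: 7.7 × 9.81 = 75.54 N down at 2.65 m → arm 2.65 m, τ = 75.54 × 2.65 = 200.2 N·m clockwise.
Crate: 46.9 × 9.81 = 460.1 N down at 0.429 m → arm 0.429 m, τ = 460.1 × 0.429 = 197.4 N·m clockwise.
Box: 33.9 × 9.81 = 332.6 N down at 1.8 m → arm 1.8 m, τ = 332.6 × 1.8 = 598.7 N·m clockwise.
Total clockwise load moment = 1498 N·m.
The cable tension T acts at 3.33 m; only its component perpendicular to the boom, T sinθ, produces torque. sin 56.6° = 0.8348.
Setting net torque to zero: T × 3.33 × 0.8348 = 1498 → T = 1498 / 2.78 = 539 N.

T ≈ 539 N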